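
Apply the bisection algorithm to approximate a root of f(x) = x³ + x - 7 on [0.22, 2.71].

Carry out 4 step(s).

f(x) = x³ + x - 7
Initial interval: [0.22, 2.71]

Iteration 1:
  c_1 = (0.220000 + 2.710000)/2 = 1.465000
  f(c_1) = f(1.465000) = -2.390780
  f(a) × f(c) ≥ 0, new interval: [1.465000, 2.710000]
Iteration 2:
  c_2 = (1.465000 + 2.710000)/2 = 2.087500
  f(c_2) = f(2.087500) = 4.184107
  f(a) × f(c) < 0, new interval: [1.465000, 2.087500]
Iteration 3:
  c_3 = (1.465000 + 2.087500)/2 = 1.776250
  f(c_3) = f(1.776250) = 0.380433
  f(a) × f(c) < 0, new interval: [1.465000, 1.776250]
Iteration 4:
  c_4 = (1.465000 + 1.776250)/2 = 1.620625
  f(c_4) = f(1.620625) = -1.122924
  f(a) × f(c) ≥ 0, new interval: [1.620625, 1.776250]

After 4 iteration(s), the approximation is c_4 = 1.620625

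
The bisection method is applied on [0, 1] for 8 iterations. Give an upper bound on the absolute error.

Bisection error bound: |error| ≤ (b-a)/2^n
|error| ≤ (1 - 0)/2^8 = 1/2^8
|error| ≤ 0.0039062500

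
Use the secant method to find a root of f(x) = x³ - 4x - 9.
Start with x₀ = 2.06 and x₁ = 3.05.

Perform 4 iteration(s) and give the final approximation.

f(x) = x³ - 4x - 9
x₀ = 2.06, x₁ = 3.05

Secant formula: x_{n+1} = x_n - f(x_n)(x_n - x_{n-1})/(f(x_n) - f(x_{n-1}))

Iteration 1:
  f(2.060000) = -8.498184
  f(3.050000) = 7.172625
  x_2 = 3.050000 - 7.172625×(3.050000 - 2.060000)/(7.172625 - (-8.498184))
       = 2.596871
Iteration 2:
  f(3.050000) = 7.172625
  f(2.596871) = -1.874865
  x_3 = 2.596871 - (-1.874865)×(2.596871 - 3.050000)/(-1.874865 - 7.172625)
       = 2.690771
Iteration 3:
  f(2.596871) = -1.874865
  f(2.690771) = -0.281241
  x_4 = 2.690771 - (-0.281241)×(2.690771 - 2.596871)/(-0.281241 - (-1.874865))
       = 2.707342
Iteration 4:
  f(2.690771) = -0.281241
  f(2.707342) = 0.014636
  x_5 = 2.707342 - 0.014636×(2.707342 - 2.690771)/(0.014636 - (-0.281241))
       = 2.706522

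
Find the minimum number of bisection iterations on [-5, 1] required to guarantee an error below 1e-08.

We need (b-a)/2^n ≤ 1e-08
(1 - (-5))/2^n ≤ 1e-08
6/2^n ≤ 1e-08
2^n ≥ 600000000
n ≥ log₂(600000000) = 29.16
n ≥ 30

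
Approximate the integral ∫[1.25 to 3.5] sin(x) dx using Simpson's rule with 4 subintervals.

f(x) = sin(x)
a = 1.25, b = 3.5, n = 4
h = (b - a)/n = 0.562500

Simpson's rule: (h/3)[f(x₀) + 4f(x₁) + 2f(x₂) + ... + f(xₙ)]

x_0 = 1.2500, f(x_0) = 0.948985, coefficient = 1
x_1 = 1.8125, f(x_1) = 0.970932, coefficient = 4
x_2 = 2.3750, f(x_2) = 0.693685, coefficient = 2
x_3 = 2.9375, f(x_3) = 0.202679, coefficient = 4
x_4 = 3.5000, f(x_4) = -0.350783, coefficient = 1

I ≈ (0.562500/3) × 6.680013 = 1.252502
Exact value: 1.251779
Error: 0.000723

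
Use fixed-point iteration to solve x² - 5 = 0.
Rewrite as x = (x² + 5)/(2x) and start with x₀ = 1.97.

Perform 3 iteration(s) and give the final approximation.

Equation: x² - 5 = 0
Fixed-point form: x = (x² + 5)/(2x)
x₀ = 1.97

x_1 = g(1.970000) = 2.254036
x_2 = g(2.254036) = 2.236140
x_3 = g(2.236140) = 2.236068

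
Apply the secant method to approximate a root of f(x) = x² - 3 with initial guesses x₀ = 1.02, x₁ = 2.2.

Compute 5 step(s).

f(x) = x² - 3
x₀ = 1.02, x₁ = 2.2

Secant formula: x_{n+1} = x_n - f(x_n)(x_n - x_{n-1})/(f(x_n) - f(x_{n-1}))

Iteration 1:
  f(1.020000) = -1.959600
  f(2.200000) = 1.840000
  x_2 = 2.200000 - 1.840000×(2.200000 - 1.020000)/(1.840000 - (-1.959600))
       = 1.628571
Iteration 2:
  f(2.200000) = 1.840000
  f(1.628571) = -0.347755
  x_3 = 1.628571 - (-0.347755)×(1.628571 - 2.200000)/(-0.347755 - 1.840000)
       = 1.719403
Iteration 3:
  f(1.628571) = -0.347755
  f(1.719403) = -0.043653
  x_4 = 1.719403 - (-0.043653)×(1.719403 - 1.628571)/(-0.043653 - (-0.347755))
       = 1.732442
Iteration 4:
  f(1.719403) = -0.043653
  f(1.732442) = 0.001354
  x_5 = 1.732442 - 0.001354×(1.732442 - 1.719403)/(0.001354 - (-0.043653))
       = 1.732049
Iteration 5:
  f(1.732442) = 0.001354
  f(1.732049) = -0.000005
  x_6 = 1.732049 - (-0.000005)×(1.732049 - 1.732442)/(-0.000005 - 0.001354)
       = 1.732051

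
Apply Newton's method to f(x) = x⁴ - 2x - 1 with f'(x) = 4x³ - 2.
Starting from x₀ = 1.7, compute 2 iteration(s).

f(x) = x⁴ - 2x - 1
f'(x) = 4x³ - 2
x₀ = 1.7

Newton-Raphson formula: x_{n+1} = x_n - f(x_n)/f'(x_n)

Iteration 1:
  f(1.700000) = 3.952100
  f'(1.700000) = 17.652000
  x_1 = 1.700000 - 3.952100/17.652000 = 1.476110
Iteration 2:
  f(1.476110) = 0.795392
  f'(1.476110) = 10.865198
  x_2 = 1.476110 - 0.795392/10.865198 = 1.402905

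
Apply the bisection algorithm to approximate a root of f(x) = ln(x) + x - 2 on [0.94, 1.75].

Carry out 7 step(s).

f(x) = ln(x) + x - 2
Initial interval: [0.94, 1.75]

Iteration 1:
  c_1 = (0.940000 + 1.750000)/2 = 1.345000
  f(c_1) = f(1.345000) = -0.358606
  f(a) × f(c) ≥ 0, new interval: [1.345000, 1.750000]
Iteration 2:
  c_2 = (1.345000 + 1.750000)/2 = 1.547500
  f(c_2) = f(1.547500) = -0.015859
  f(a) × f(c) ≥ 0, new interval: [1.547500, 1.750000]
Iteration 3:
  c_3 = (1.547500 + 1.750000)/2 = 1.648750
  f(c_3) = f(1.648750) = 0.148767
  f(a) × f(c) < 0, new interval: [1.547500, 1.648750]
Iteration 4:
  c_4 = (1.547500 + 1.648750)/2 = 1.598125
  f(c_4) = f(1.598125) = 0.066956
  f(a) × f(c) < 0, new interval: [1.547500, 1.598125]
Iteration 5:
  c_5 = (1.547500 + 1.598125)/2 = 1.572812
  f(c_5) = f(1.572812) = 0.025678
  f(a) × f(c) < 0, new interval: [1.547500, 1.572812]
Iteration 6:
  c_6 = (1.547500 + 1.572812)/2 = 1.560156
  f(c_6) = f(1.560156) = 0.004942
  f(a) × f(c) < 0, new interval: [1.547500, 1.560156]
Iteration 7:
  c_7 = (1.547500 + 1.560156)/2 = 1.553828
  f(c_7) = f(1.553828) = -0.005450
  f(a) × f(c) ≥ 0, new interval: [1.553828, 1.560156]

After 7 iteration(s), the approximation is c_7 = 1.553828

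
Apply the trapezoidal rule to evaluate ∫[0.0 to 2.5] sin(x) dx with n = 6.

f(x) = sin(x)
a = 0.0, b = 2.5, n = 6
h = (b - a)/n = 0.416667

Trapezoidal rule: (h/2)[f(x₀) + 2f(x₁) + 2f(x₂) + ... + f(xₙ)]

x_0 = 0.0000, f(x_0) = 0.000000, coefficient = 1
x_1 = 0.4167, f(x_1) = 0.404715, coefficient = 2
x_2 = 0.8333, f(x_2) = 0.740177, coefficient = 2
x_3 = 1.2500, f(x_3) = 0.948985, coefficient = 2
x_4 = 1.6667, f(x_4) = 0.995408, coefficient = 2
x_5 = 2.0833, f(x_5) = 0.871503, coefficient = 2
x_6 = 2.5000, f(x_6) = 0.598472, coefficient = 1

I ≈ (0.416667/2) × 8.520047 = 1.775010
Exact value: 1.801144
Error: 0.026134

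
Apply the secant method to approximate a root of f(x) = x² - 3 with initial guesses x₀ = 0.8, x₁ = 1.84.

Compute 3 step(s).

f(x) = x² - 3
x₀ = 0.8, x₁ = 1.84

Secant formula: x_{n+1} = x_n - f(x_n)(x_n - x_{n-1})/(f(x_n) - f(x_{n-1}))

Iteration 1:
  f(0.800000) = -2.360000
  f(1.840000) = 0.385600
  x_2 = 1.840000 - 0.385600×(1.840000 - 0.800000)/(0.385600 - (-2.360000))
       = 1.693939
Iteration 2:
  f(1.840000) = 0.385600
  f(1.693939) = -0.130569
  x_3 = 1.693939 - (-0.130569)×(1.693939 - 1.840000)/(-0.130569 - 0.385600)
       = 1.730887
Iteration 3:
  f(1.693939) = -0.130569
  f(1.730887) = -0.004031
  x_4 = 1.730887 - (-0.004031)×(1.730887 - 1.693939)/(-0.004031 - (-0.130569))
       = 1.732064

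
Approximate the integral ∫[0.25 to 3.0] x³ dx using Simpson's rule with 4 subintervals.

f(x) = x³
a = 0.25, b = 3.0, n = 4
h = (b - a)/n = 0.687500

Simpson's rule: (h/3)[f(x₀) + 4f(x₁) + 2f(x₂) + ... + f(xₙ)]

x_0 = 0.2500, f(x_0) = 0.015625, coefficient = 1
x_1 = 0.9375, f(x_1) = 0.823975, coefficient = 4
x_2 = 1.6250, f(x_2) = 4.291016, coefficient = 2
x_3 = 2.3125, f(x_3) = 12.366455, coefficient = 4
x_4 = 3.0000, f(x_4) = 27.000000, coefficient = 1

I ≈ (0.687500/3) × 88.359375 = 20.249023
Exact value: 20.249023
Error: 0.000000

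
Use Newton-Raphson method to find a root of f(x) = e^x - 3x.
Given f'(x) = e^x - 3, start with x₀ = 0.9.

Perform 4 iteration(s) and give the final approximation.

f(x) = e^x - 3x
f'(x) = e^x - 3
x₀ = 0.9

Newton-Raphson formula: x_{n+1} = x_n - f(x_n)/f'(x_n)

Iteration 1:
  f(0.900000) = -0.240397
  f'(0.900000) = -0.540397
  x_1 = 0.900000 - (-0.240397)/(-0.540397) = 0.455148
Iteration 2:
  f(0.455148) = 0.210963
  f'(0.455148) = -1.423594
  x_2 = 0.455148 - 0.210963/(-1.423594) = 0.603338
Iteration 3:
  f(0.603338) = 0.018197
  f'(0.603338) = -1.171788
  x_3 = 0.603338 - 0.018197/(-1.171788) = 0.618867
Iteration 4:
  f(0.618867) = 0.000222
  f'(0.618867) = -1.143176
  x_4 = 0.618867 - 0.000222/(-1.143176) = 0.619061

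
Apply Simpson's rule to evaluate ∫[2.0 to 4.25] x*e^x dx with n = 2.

f(x) = x*e^x
a = 2.0, b = 4.25, n = 2
h = (b - a)/n = 1.125000

Simpson's rule: (h/3)[f(x₀) + 4f(x₁) + 2f(x₂) + ... + f(xₙ)]

x_0 = 2.0000, f(x_0) = 14.778112, coefficient = 1
x_1 = 3.1250, f(x_1) = 71.124672, coefficient = 4
x_2 = 4.2500, f(x_2) = 297.948002, coefficient = 1

I ≈ (1.125000/3) × 597.224803 = 223.959301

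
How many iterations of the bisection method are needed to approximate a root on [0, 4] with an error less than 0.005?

We need (b-a)/2^n ≤ 0.005
(4 - 0)/2^n ≤ 0.005
4/2^n ≤ 0.005
2^n ≥ 800
n ≥ log₂(800) = 9.64
n ≥ 10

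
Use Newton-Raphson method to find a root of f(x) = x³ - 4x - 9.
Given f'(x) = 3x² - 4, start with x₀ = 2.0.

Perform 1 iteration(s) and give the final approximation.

f(x) = x³ - 4x - 9
f'(x) = 3x² - 4
x₀ = 2.0

Newton-Raphson formula: x_{n+1} = x_n - f(x_n)/f'(x_n)

Iteration 1:
  f(2.000000) = -9.000000
  f'(2.000000) = 8.000000
  x_1 = 2.000000 - (-9.000000)/8.000000 = 3.125000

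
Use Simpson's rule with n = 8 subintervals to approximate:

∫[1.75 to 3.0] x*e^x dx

f(x) = x*e^x
a = 1.75, b = 3.0, n = 8
h = (b - a)/n = 0.156250

Simpson's rule: (h/3)[f(x₀) + 4f(x₁) + 2f(x₂) + ... + f(xₙ)]

x_0 = 1.7500, f(x_0) = 10.070555, coefficient = 1
x_1 = 1.9062, f(x_1) = 12.824892, coefficient = 4
x_2 = 2.0625, f(x_2) = 16.222819, coefficient = 2
x_3 = 2.2188, f(x_3) = 20.403245, coefficient = 4
x_4 = 2.3750, f(x_4) = 25.533656, coefficient = 2
x_5 = 2.5312, f(x_5) = 31.815807, coefficient = 4
x_6 = 2.6875, f(x_6) = 39.492524, coefficient = 2
x_7 = 2.8438, f(x_7) = 48.855824, coefficient = 4
x_8 = 3.0000, f(x_8) = 60.256611, coefficient = 1

I ≈ (0.156250/3) × 688.424241 = 35.855429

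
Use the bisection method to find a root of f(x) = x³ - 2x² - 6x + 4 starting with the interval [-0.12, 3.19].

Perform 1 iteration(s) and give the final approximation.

f(x) = x³ - 2x² - 6x + 4
Initial interval: [-0.12, 3.19]

Iteration 1:
  c_1 = (-0.120000 + 3.190000)/2 = 1.535000
  f(c_1) = f(1.535000) = -6.305645
  f(a) × f(c) < 0, new interval: [-0.120000, 1.535000]

After 1 iteration(s), the approximation is c_1 = 1.535000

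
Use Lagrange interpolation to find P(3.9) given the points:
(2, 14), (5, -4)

Lagrange interpolation formula:
P(x) = Σ yᵢ × Lᵢ(x)
where Lᵢ(x) = Π_{j≠i} (x - xⱼ)/(xᵢ - xⱼ)

L_0(3.9) = (3.9 - 5)/(2 - 5) = 0.366667
L_1(3.9) = (3.9 - 2)/(5 - 2) = 0.633333

P(3.9) = 14×L_0(3.9) + (-4)×L_1(3.9)
P(3.9) = 2.600000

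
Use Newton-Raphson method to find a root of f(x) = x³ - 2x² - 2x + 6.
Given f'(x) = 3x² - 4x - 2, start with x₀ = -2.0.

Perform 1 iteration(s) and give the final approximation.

f(x) = x³ - 2x² - 2x + 6
f'(x) = 3x² - 4x - 2
x₀ = -2.0

Newton-Raphson formula: x_{n+1} = x_n - f(x_n)/f'(x_n)

Iteration 1:
  f(-2.000000) = -6.000000
  f'(-2.000000) = 18.000000
  x_1 = -2.000000 - (-6.000000)/18.000000 = -1.666667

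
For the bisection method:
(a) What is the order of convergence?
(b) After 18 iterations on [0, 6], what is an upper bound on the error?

(a) Bisection has linear (order 1) convergence; the error is halved each step.

(b) Error bound = (b-a)/2^n = (6 - 0)/2^{18}
    = 6/2^{18}

(a) 1 (linear); (b) error ≤ 2.29e-05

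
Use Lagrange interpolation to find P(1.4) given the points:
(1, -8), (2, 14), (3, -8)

Lagrange interpolation formula:
P(x) = Σ yᵢ × Lᵢ(x)
where Lᵢ(x) = Π_{j≠i} (x - xⱼ)/(xᵢ - xⱼ)

L_0(1.4) = (1.4 - 2)/(1 - 2) × (1.4 - 3)/(1 - 3) = 0.480000
L_1(1.4) = (1.4 - 1)/(2 - 1) × (1.4 - 3)/(2 - 3) = 0.640000
L_2(1.4) = (1.4 - 1)/(3 - 1) × (1.4 - 2)/(3 - 2) = -0.120000

P(1.4) = (-8)×L_0(1.4) + 14×L_1(1.4) + (-8)×L_2(1.4)
P(1.4) = 6.080000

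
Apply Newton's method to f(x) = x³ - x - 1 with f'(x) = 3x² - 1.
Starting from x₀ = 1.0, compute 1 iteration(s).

f(x) = x³ - x - 1
f'(x) = 3x² - 1
x₀ = 1.0

Newton-Raphson formula: x_{n+1} = x_n - f(x_n)/f'(x_n)

Iteration 1:
  f(1.000000) = -1.000000
  f'(1.000000) = 2.000000
  x_1 = 1.000000 - (-1.000000)/2.000000 = 1.500000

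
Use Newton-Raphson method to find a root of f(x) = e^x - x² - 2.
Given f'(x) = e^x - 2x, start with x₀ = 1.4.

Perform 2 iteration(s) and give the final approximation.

f(x) = e^x - x² - 2
f'(x) = e^x - 2x
x₀ = 1.4

Newton-Raphson formula: x_{n+1} = x_n - f(x_n)/f'(x_n)

Iteration 1:
  f(1.400000) = 0.095200
  f'(1.400000) = 1.255200
  x_1 = 1.400000 - 0.095200/1.255200 = 1.324156
Iteration 2:
  f(1.324156) = 0.005622
  f'(1.324156) = 1.110699
  x_2 = 1.324156 - 0.005622/1.110699 = 1.319094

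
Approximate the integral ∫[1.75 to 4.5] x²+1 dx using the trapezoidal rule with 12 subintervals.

f(x) = x²+1
a = 1.75, b = 4.5, n = 12
h = (b - a)/n = 0.229167

Trapezoidal rule: (h/2)[f(x₀) + 2f(x₁) + 2f(x₂) + ... + f(xₙ)]

x_0 = 1.7500, f(x_0) = 4.062500, coefficient = 1
x_1 = 1.9792, f(x_1) = 4.917101, coefficient = 2
x_2 = 2.2083, f(x_2) = 5.876736, coefficient = 2
x_3 = 2.4375, f(x_3) = 6.941406, coefficient = 2
x_4 = 2.6667, f(x_4) = 8.111111, coefficient = 2
x_5 = 2.8958, f(x_5) = 9.385851, coefficient = 2
x_6 = 3.1250, f(x_6) = 10.765625, coefficient = 2
x_7 = 3.3542, f(x_7) = 12.250434, coefficient = 2
x_8 = 3.5833, f(x_8) = 13.840278, coefficient = 2
x_9 = 3.8125, f(x_9) = 15.535156, coefficient = 2
x_10 = 4.0417, f(x_10) = 17.335069, coefficient = 2
x_11 = 4.2708, f(x_11) = 19.240017, coefficient = 2
x_12 = 4.5000, f(x_12) = 21.250000, coefficient = 1

I ≈ (0.229167/2) × 273.710069 = 31.362612
Exact value: 31.338542
Error: 0.024070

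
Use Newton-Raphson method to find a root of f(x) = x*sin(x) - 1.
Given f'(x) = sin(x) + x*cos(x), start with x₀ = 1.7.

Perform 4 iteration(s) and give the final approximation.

f(x) = x*sin(x) - 1
f'(x) = sin(x) + x*cos(x)
x₀ = 1.7

Newton-Raphson formula: x_{n+1} = x_n - f(x_n)/f'(x_n)

Iteration 1:
  f(1.700000) = 0.685830
  f'(1.700000) = 0.772629
  x_1 = 1.700000 - 0.685830/0.772629 = 0.812342
Iteration 2:
  f(0.812342) = -0.410320
  f'(0.812342) = 1.284629
  x_2 = 0.812342 - (-0.410320)/1.284629 = 1.131750
Iteration 3:
  f(1.131750) = 0.024412
  f'(1.131750) = 1.386238
  x_3 = 1.131750 - 0.024412/1.386238 = 1.114140
Iteration 4:
  f(1.114140) = -0.000024
  f'(1.114140) = 1.388811
  x_4 = 1.114140 - (-0.000024)/1.388811 = 1.114157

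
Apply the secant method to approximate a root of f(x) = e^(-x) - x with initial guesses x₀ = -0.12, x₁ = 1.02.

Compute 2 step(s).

f(x) = e^(-x) - x
x₀ = -0.12, x₁ = 1.02

Secant formula: x_{n+1} = x_n - f(x_n)(x_n - x_{n-1})/(f(x_n) - f(x_{n-1}))

Iteration 1:
  f(-0.120000) = 1.247497
  f(1.020000) = -0.659405
  x_2 = 1.020000 - (-0.659405)×(1.020000 - (-0.120000))/(-0.659405 - 1.247497)
       = 0.625789
Iteration 2:
  f(1.020000) = -0.659405
  f(0.625789) = -0.090950
  x_3 = 0.625789 - (-0.090950)×(0.625789 - 1.020000)/(-0.090950 - (-0.659405))
       = 0.562717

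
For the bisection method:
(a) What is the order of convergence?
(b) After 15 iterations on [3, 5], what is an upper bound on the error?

(a) Bisection has linear (order 1) convergence; the error is halved each step.

(b) Error bound = (b-a)/2^n = (5 - 3)/2^{15}
    = 2/2^{15}

(a) 1 (linear); (b) error ≤ 6.10e-05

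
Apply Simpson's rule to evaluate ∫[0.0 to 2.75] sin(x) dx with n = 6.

f(x) = sin(x)
a = 0.0, b = 2.75, n = 6
h = (b - a)/n = 0.458333

Simpson's rule: (h/3)[f(x₀) + 4f(x₁) + 2f(x₂) + ... + f(xₙ)]

x_0 = 0.0000, f(x_0) = 0.000000, coefficient = 1
x_1 = 0.4583, f(x_1) = 0.442454, coefficient = 4
x_2 = 0.9167, f(x_2) = 0.793578, coefficient = 2
x_3 = 1.3750, f(x_3) = 0.980893, coefficient = 4
x_4 = 1.8333, f(x_4) = 0.965735, coefficient = 2
x_5 = 2.2917, f(x_5) = 0.751232, coefficient = 4
x_6 = 2.7500, f(x_6) = 0.381661, coefficient = 1

I ≈ (0.458333/3) × 12.598601 = 1.924786
Exact value: 1.924302
Error: 0.000484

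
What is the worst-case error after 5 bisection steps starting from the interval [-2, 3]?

Bisection error bound: |error| ≤ (b-a)/2^n
|error| ≤ (3 - (-2))/2^5 = 5/2^5
|error| ≤ 0.1562500000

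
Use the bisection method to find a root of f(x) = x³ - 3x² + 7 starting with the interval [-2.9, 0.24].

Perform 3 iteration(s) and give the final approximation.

f(x) = x³ - 3x² + 7
Initial interval: [-2.9, 0.24]

Iteration 1:
  c_1 = (-2.900000 + 0.240000)/2 = -1.330000
  f(c_1) = f(-1.330000) = -0.659337
  f(a) × f(c) ≥ 0, new interval: [-1.330000, 0.240000]
Iteration 2:
  c_2 = (-1.330000 + 0.240000)/2 = -0.545000
  f(c_2) = f(-0.545000) = 5.947046
  f(a) × f(c) < 0, new interval: [-1.330000, -0.545000]
Iteration 3:
  c_3 = (-1.330000 + (-0.545000))/2 = -0.937500
  f(c_3) = f(-0.937500) = 3.539307
  f(a) × f(c) < 0, new interval: [-1.330000, -0.937500]

After 3 iteration(s), the approximation is c_3 = -0.937500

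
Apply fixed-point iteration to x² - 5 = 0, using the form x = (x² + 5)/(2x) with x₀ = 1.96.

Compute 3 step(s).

Equation: x² - 5 = 0
Fixed-point form: x = (x² + 5)/(2x)
x₀ = 1.96

x_1 = g(1.960000) = 2.255510
x_2 = g(2.255510) = 2.236152
x_3 = g(2.236152) = 2.236068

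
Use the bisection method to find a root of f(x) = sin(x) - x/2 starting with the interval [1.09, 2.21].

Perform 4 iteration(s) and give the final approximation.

f(x) = sin(x) - x/2
Initial interval: [1.09, 2.21]

Iteration 1:
  c_1 = (1.090000 + 2.210000)/2 = 1.650000
  f(c_1) = f(1.650000) = 0.171865
  f(a) × f(c) ≥ 0, new interval: [1.650000, 2.210000]
Iteration 2:
  c_2 = (1.650000 + 2.210000)/2 = 1.930000
  f(c_2) = f(1.930000) = -0.028823
  f(a) × f(c) < 0, new interval: [1.650000, 1.930000]
Iteration 3:
  c_3 = (1.650000 + 1.930000)/2 = 1.790000
  f(c_3) = f(1.790000) = 0.081071
  f(a) × f(c) ≥ 0, new interval: [1.790000, 1.930000]
Iteration 4:
  c_4 = (1.790000 + 1.930000)/2 = 1.860000
  f(c_4) = f(1.860000) = 0.028471
  f(a) × f(c) ≥ 0, new interval: [1.860000, 1.930000]

After 4 iteration(s), the approximation is c_4 = 1.860000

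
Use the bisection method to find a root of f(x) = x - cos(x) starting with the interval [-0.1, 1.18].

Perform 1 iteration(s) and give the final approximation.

f(x) = x - cos(x)
Initial interval: [-0.1, 1.18]

Iteration 1:
  c_1 = (-0.100000 + 1.180000)/2 = 0.540000
  f(c_1) = f(0.540000) = -0.317709
  f(a) × f(c) ≥ 0, new interval: [0.540000, 1.180000]

After 1 iteration(s), the approximation is c_1 = 0.540000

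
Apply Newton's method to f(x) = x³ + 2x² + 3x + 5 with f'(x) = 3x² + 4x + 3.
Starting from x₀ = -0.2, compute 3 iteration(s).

f(x) = x³ + 2x² + 3x + 5
f'(x) = 3x² + 4x + 3
x₀ = -0.2

Newton-Raphson formula: x_{n+1} = x_n - f(x_n)/f'(x_n)

Iteration 1:
  f(-0.200000) = 4.472000
  f'(-0.200000) = 2.320000
  x_1 = -0.200000 - 4.472000/2.320000 = -2.127586
Iteration 2:
  f(-2.127586) = -1.960293
  f'(-2.127586) = 8.069524
  x_2 = -2.127586 - (-1.960293)/8.069524 = -1.884661
Iteration 3:
  f(-1.884661) = -0.244303
  f'(-1.884661) = 6.117195
  x_3 = -1.884661 - (-0.244303)/6.117195 = -1.844724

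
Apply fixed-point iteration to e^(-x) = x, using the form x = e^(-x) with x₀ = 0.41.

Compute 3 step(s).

Equation: e^(-x) = x
Fixed-point form: x = e^(-x)
x₀ = 0.41

x_1 = g(0.410000) = 0.663650
x_2 = g(0.663650) = 0.514968
x_3 = g(0.514968) = 0.597520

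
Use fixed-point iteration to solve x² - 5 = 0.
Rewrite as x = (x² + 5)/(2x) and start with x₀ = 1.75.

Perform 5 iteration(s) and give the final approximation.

Equation: x² - 5 = 0
Fixed-point form: x = (x² + 5)/(2x)
x₀ = 1.75

x_1 = g(1.750000) = 2.303571
x_2 = g(2.303571) = 2.237057
x_3 = g(2.237057) = 2.236068
x_4 = g(2.236068) = 2.236068
x_5 = g(2.236068) = 2.236068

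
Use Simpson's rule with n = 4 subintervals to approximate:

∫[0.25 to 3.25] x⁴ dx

f(x) = x⁴
a = 0.25, b = 3.25, n = 4
h = (b - a)/n = 0.750000

Simpson's rule: (h/3)[f(x₀) + 4f(x₁) + 2f(x₂) + ... + f(xₙ)]

x_0 = 0.2500, f(x_0) = 0.003906, coefficient = 1
x_1 = 1.0000, f(x_1) = 1.000000, coefficient = 4
x_2 = 1.7500, f(x_2) = 9.378906, coefficient = 2
x_3 = 2.5000, f(x_3) = 39.062500, coefficient = 4
x_4 = 3.2500, f(x_4) = 111.566406, coefficient = 1

I ≈ (0.750000/3) × 290.578125 = 72.644531
Exact value: 72.517969
Error: 0.126562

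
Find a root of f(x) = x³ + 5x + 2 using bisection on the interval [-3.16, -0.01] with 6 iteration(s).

f(x) = x³ + 5x + 2
Initial interval: [-3.16, -0.01]

Iteration 1:
  c_1 = (-3.160000 + (-0.010000))/2 = -1.585000
  f(c_1) = f(-1.585000) = -9.906877
  f(a) × f(c) ≥ 0, new interval: [-1.585000, -0.010000]
Iteration 2:
  c_2 = (-1.585000 + (-0.010000))/2 = -0.797500
  f(c_2) = f(-0.797500) = -2.494715
  f(a) × f(c) ≥ 0, new interval: [-0.797500, -0.010000]
Iteration 3:
  c_3 = (-0.797500 + (-0.010000))/2 = -0.403750
  f(c_3) = f(-0.403750) = -0.084567
  f(a) × f(c) ≥ 0, new interval: [-0.403750, -0.010000]
Iteration 4:
  c_4 = (-0.403750 + (-0.010000))/2 = -0.206875
  f(c_4) = f(-0.206875) = 0.956771
  f(a) × f(c) < 0, new interval: [-0.403750, -0.206875]
Iteration 5:
  c_5 = (-0.403750 + (-0.206875))/2 = -0.305312
  f(c_5) = f(-0.305312) = 0.444978
  f(a) × f(c) < 0, new interval: [-0.403750, -0.305312]
Iteration 6:
  c_6 = (-0.403750 + (-0.305312))/2 = -0.354531
  f(c_6) = f(-0.354531) = 0.182782
  f(a) × f(c) < 0, new interval: [-0.403750, -0.354531]

After 6 iteration(s), the approximation is c_6 = -0.354531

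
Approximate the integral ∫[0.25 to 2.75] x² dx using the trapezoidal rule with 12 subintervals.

f(x) = x²
a = 0.25, b = 2.75, n = 12
h = (b - a)/n = 0.208333

Trapezoidal rule: (h/2)[f(x₀) + 2f(x₁) + 2f(x₂) + ... + f(xₙ)]

x_0 = 0.2500, f(x_0) = 0.062500, coefficient = 1
x_1 = 0.4583, f(x_1) = 0.210069, coefficient = 2
x_2 = 0.6667, f(x_2) = 0.444444, coefficient = 2
x_3 = 0.8750, f(x_3) = 0.765625, coefficient = 2
x_4 = 1.0833, f(x_4) = 1.173611, coefficient = 2
x_5 = 1.2917, f(x_5) = 1.668403, coefficient = 2
x_6 = 1.5000, f(x_6) = 2.250000, coefficient = 2
x_7 = 1.7083, f(x_7) = 2.918403, coefficient = 2
x_8 = 1.9167, f(x_8) = 3.673611, coefficient = 2
x_9 = 2.1250, f(x_9) = 4.515625, coefficient = 2
x_10 = 2.3333, f(x_10) = 5.444444, coefficient = 2
x_11 = 2.5417, f(x_11) = 6.460069, coefficient = 2
x_12 = 2.7500, f(x_12) = 7.562500, coefficient = 1

I ≈ (0.208333/2) × 66.673611 = 6.945168
Exact value: 6.927083
Error: 0.018084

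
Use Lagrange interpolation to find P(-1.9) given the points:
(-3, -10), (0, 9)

Lagrange interpolation formula:
P(x) = Σ yᵢ × Lᵢ(x)
where Lᵢ(x) = Π_{j≠i} (x - xⱼ)/(xᵢ - xⱼ)

L_0(-1.9) = (-1.9 - 0)/(-3 - 0) = 0.633333
L_1(-1.9) = (-1.9 - (-3))/(0 - (-3)) = 0.366667

P(-1.9) = (-10)×L_0(-1.9) + 9×L_1(-1.9)
P(-1.9) = -3.033333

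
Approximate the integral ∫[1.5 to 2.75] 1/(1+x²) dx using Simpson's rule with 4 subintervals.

f(x) = 1/(1+x²)
a = 1.5, b = 2.75, n = 4
h = (b - a)/n = 0.312500

Simpson's rule: (h/3)[f(x₀) + 4f(x₁) + 2f(x₂) + ... + f(xₙ)]

x_0 = 1.5000, f(x_0) = 0.307692, coefficient = 1
x_1 = 1.8125, f(x_1) = 0.233364, coefficient = 4
x_2 = 2.1250, f(x_2) = 0.181303, coefficient = 2
x_3 = 2.4375, f(x_3) = 0.144063, coefficient = 4
x_4 = 2.7500, f(x_4) = 0.116788, coefficient = 1

I ≈ (0.312500/3) × 2.296794 = 0.239249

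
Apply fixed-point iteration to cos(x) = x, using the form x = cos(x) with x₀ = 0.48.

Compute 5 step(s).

Equation: cos(x) = x
Fixed-point form: x = cos(x)
x₀ = 0.48

x_1 = g(0.480000) = 0.886995
x_2 = g(0.886995) = 0.631744
x_3 = g(0.631744) = 0.806999
x_4 = g(0.806999) = 0.691669
x_5 = g(0.691669) = 0.770182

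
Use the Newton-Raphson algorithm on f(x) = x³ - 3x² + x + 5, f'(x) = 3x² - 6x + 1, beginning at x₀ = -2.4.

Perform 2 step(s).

f(x) = x³ - 3x² + x + 5
f'(x) = 3x² - 6x + 1
x₀ = -2.4

Newton-Raphson formula: x_{n+1} = x_n - f(x_n)/f'(x_n)

Iteration 1:
  f(-2.400000) = -28.504000
  f'(-2.400000) = 32.680000
  x_1 = -2.400000 - (-28.504000)/32.680000 = -1.527785
Iteration 2:
  f(-1.527785) = -7.096203
  f'(-1.527785) = 17.169085
  x_2 = -1.527785 - (-7.096203)/17.169085 = -1.114472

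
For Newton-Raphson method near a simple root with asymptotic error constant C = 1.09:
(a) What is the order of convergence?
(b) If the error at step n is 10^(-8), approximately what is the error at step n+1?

(a) Newton-Raphson has quadratic (order 2) convergence near simple roots.
    This means |e_{n+1}| ≈ C|e_n|².

(b) With |e_n| = 10^(-8) and C = 1.09:
    |e_{n+1}| ≈ 1.09 × (10^(-8))² = 1.09 × 10^(-16)

(a) 2 (quadratic); (b) |e_{n+1}| ≈ 1.090e-16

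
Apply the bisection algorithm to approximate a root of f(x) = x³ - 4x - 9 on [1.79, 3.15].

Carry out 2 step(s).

f(x) = x³ - 4x - 9
Initial interval: [1.79, 3.15]

Iteration 1:
  c_1 = (1.790000 + 3.150000)/2 = 2.470000
  f(c_1) = f(2.470000) = -3.810777
  f(a) × f(c) ≥ 0, new interval: [2.470000, 3.150000]
Iteration 2:
  c_2 = (2.470000 + 3.150000)/2 = 2.810000
  f(c_2) = f(2.810000) = 1.948041
  f(a) × f(c) < 0, new interval: [2.470000, 2.810000]

After 2 iteration(s), the approximation is c_2 = 2.810000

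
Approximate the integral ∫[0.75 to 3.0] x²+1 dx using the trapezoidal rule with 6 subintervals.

f(x) = x²+1
a = 0.75, b = 3.0, n = 6
h = (b - a)/n = 0.375000

Trapezoidal rule: (h/2)[f(x₀) + 2f(x₁) + 2f(x₂) + ... + f(xₙ)]

x_0 = 0.7500, f(x_0) = 1.562500, coefficient = 1
x_1 = 1.1250, f(x_1) = 2.265625, coefficient = 2
x_2 = 1.5000, f(x_2) = 3.250000, coefficient = 2
x_3 = 1.8750, f(x_3) = 4.515625, coefficient = 2
x_4 = 2.2500, f(x_4) = 6.062500, coefficient = 2
x_5 = 2.6250, f(x_5) = 7.890625, coefficient = 2
x_6 = 3.0000, f(x_6) = 10.000000, coefficient = 1

I ≈ (0.375000/2) × 59.531250 = 11.162109
Exact value: 11.109375
Error: 0.052734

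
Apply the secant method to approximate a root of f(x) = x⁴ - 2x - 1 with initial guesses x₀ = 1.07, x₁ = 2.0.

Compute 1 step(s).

f(x) = x⁴ - 2x - 1
x₀ = 1.07, x₁ = 2.0

Secant formula: x_{n+1} = x_n - f(x_n)(x_n - x_{n-1})/(f(x_n) - f(x_{n-1}))

Iteration 1:
  f(1.070000) = -1.829204
  f(2.000000) = 11.000000
  x_2 = 2.000000 - 11.000000×(2.000000 - 1.070000)/(11.000000 - (-1.829204))
       = 1.202601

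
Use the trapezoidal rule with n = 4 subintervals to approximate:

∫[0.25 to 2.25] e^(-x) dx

f(x) = e^(-x)
a = 0.25, b = 2.25, n = 4
h = (b - a)/n = 0.500000

Trapezoidal rule: (h/2)[f(x₀) + 2f(x₁) + 2f(x₂) + ... + f(xₙ)]

x_0 = 0.2500, f(x_0) = 0.778801, coefficient = 1
x_1 = 0.7500, f(x_1) = 0.472367, coefficient = 2
x_2 = 1.2500, f(x_2) = 0.286505, coefficient = 2
x_3 = 1.7500, f(x_3) = 0.173774, coefficient = 2
x_4 = 2.2500, f(x_4) = 0.105399, coefficient = 1

I ≈ (0.500000/2) × 2.749491 = 0.687373
Exact value: 0.673402
Error: 0.013971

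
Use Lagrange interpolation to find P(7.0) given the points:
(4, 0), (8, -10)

Lagrange interpolation formula:
P(x) = Σ yᵢ × Lᵢ(x)
where Lᵢ(x) = Π_{j≠i} (x - xⱼ)/(xᵢ - xⱼ)

L_0(7.0) = (7.0 - 8)/(4 - 8) = 0.250000
L_1(7.0) = (7.0 - 4)/(8 - 4) = 0.750000

P(7.0) = 0×L_0(7.0) + (-10)×L_1(7.0)
P(7.0) = -7.500000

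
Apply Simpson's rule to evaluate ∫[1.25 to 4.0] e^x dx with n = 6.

f(x) = e^x
a = 1.25, b = 4.0, n = 6
h = (b - a)/n = 0.458333

Simpson's rule: (h/3)[f(x₀) + 4f(x₁) + 2f(x₂) + ... + f(xₙ)]

x_0 = 1.2500, f(x_0) = 3.490343, coefficient = 1
x_1 = 1.7083, f(x_1) = 5.519754, coefficient = 4
x_2 = 2.1667, f(x_2) = 8.729138, coefficient = 2
x_3 = 2.6250, f(x_3) = 13.804574, coefficient = 4
x_4 = 3.0833, f(x_4) = 21.831051, coefficient = 2
x_5 = 3.5417, f(x_5) = 34.524412, coefficient = 4
x_6 = 4.0000, f(x_6) = 54.598150, coefficient = 1

I ≈ (0.458333/3) × 334.603834 = 51.120030
Exact value: 51.107807
Error: 0.012223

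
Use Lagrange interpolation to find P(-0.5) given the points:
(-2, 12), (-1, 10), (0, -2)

Lagrange interpolation formula:
P(x) = Σ yᵢ × Lᵢ(x)
where Lᵢ(x) = Π_{j≠i} (x - xⱼ)/(xᵢ - xⱼ)

L_0(-0.5) = (-0.5 - (-1))/(-2 - (-1)) × (-0.5 - 0)/(-2 - 0) = -0.125000
L_1(-0.5) = (-0.5 - (-2))/(-1 - (-2)) × (-0.5 - 0)/(-1 - 0) = 0.750000
L_2(-0.5) = (-0.5 - (-2))/(0 - (-2)) × (-0.5 - (-1))/(0 - (-1)) = 0.375000

P(-0.5) = 12×L_0(-0.5) + 10×L_1(-0.5) + (-2)×L_2(-0.5)
P(-0.5) = 5.250000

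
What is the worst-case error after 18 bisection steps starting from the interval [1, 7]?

Bisection error bound: |error| ≤ (b-a)/2^n
|error| ≤ (7 - 1)/2^18 = 6/2^18
|error| ≤ 0.0000228882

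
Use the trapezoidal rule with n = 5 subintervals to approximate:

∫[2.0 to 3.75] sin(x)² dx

f(x) = sin(x)²
a = 2.0, b = 3.75, n = 5
h = (b - a)/n = 0.350000

Trapezoidal rule: (h/2)[f(x₀) + 2f(x₁) + 2f(x₂) + ... + f(xₙ)]

x_0 = 2.0000, f(x_0) = 0.826822, coefficient = 1
x_1 = 2.3500, f(x_1) = 0.506194, coefficient = 2
x_2 = 2.7000, f(x_2) = 0.182654, coefficient = 2
x_3 = 3.0500, f(x_3) = 0.008366, coefficient = 2
x_4 = 3.4000, f(x_4) = 0.065301, coefficient = 2
x_5 = 3.7500, f(x_5) = 0.326682, coefficient = 1

I ≈ (0.350000/2) × 2.678534 = 0.468743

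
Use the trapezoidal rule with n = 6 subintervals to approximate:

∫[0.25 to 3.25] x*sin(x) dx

f(x) = x*sin(x)
a = 0.25, b = 3.25, n = 6
h = (b - a)/n = 0.500000

Trapezoidal rule: (h/2)[f(x₀) + 2f(x₁) + 2f(x₂) + ... + f(xₙ)]

x_0 = 0.2500, f(x_0) = 0.061851, coefficient = 1
x_1 = 0.7500, f(x_1) = 0.511229, coefficient = 2
x_2 = 1.2500, f(x_2) = 1.186231, coefficient = 2
x_3 = 1.7500, f(x_3) = 1.721975, coefficient = 2
x_4 = 2.2500, f(x_4) = 1.750665, coefficient = 2
x_5 = 2.7500, f(x_5) = 1.049568, coefficient = 2
x_6 = 3.2500, f(x_6) = -0.351634, coefficient = 1

I ≈ (0.500000/2) × 12.149552 = 3.037388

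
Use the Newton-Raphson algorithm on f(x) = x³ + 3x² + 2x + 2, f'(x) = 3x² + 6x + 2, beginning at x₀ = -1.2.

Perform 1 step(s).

f(x) = x³ + 3x² + 2x + 2
f'(x) = 3x² + 6x + 2
x₀ = -1.2

Newton-Raphson formula: x_{n+1} = x_n - f(x_n)/f'(x_n)

Iteration 1:
  f(-1.200000) = 2.192000
  f'(-1.200000) = -0.880000
  x_1 = -1.200000 - 2.192000/(-0.880000) = 1.290909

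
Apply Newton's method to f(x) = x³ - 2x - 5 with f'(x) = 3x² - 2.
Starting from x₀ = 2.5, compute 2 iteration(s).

f(x) = x³ - 2x - 5
f'(x) = 3x² - 2
x₀ = 2.5

Newton-Raphson formula: x_{n+1} = x_n - f(x_n)/f'(x_n)

Iteration 1:
  f(2.500000) = 5.625000
  f'(2.500000) = 16.750000
  x_1 = 2.500000 - 5.625000/16.750000 = 2.164179
Iteration 2:
  f(2.164179) = 0.807945
  f'(2.164179) = 12.051014
  x_2 = 2.164179 - 0.807945/12.051014 = 2.097135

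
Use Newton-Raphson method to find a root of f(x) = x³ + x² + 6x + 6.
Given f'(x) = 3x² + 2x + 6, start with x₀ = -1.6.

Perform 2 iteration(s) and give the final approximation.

f(x) = x³ + x² + 6x + 6
f'(x) = 3x² + 2x + 6
x₀ = -1.6

Newton-Raphson formula: x_{n+1} = x_n - f(x_n)/f'(x_n)

Iteration 1:
  f(-1.600000) = -5.136000
  f'(-1.600000) = 10.480000
  x_1 = -1.600000 - (-5.136000)/10.480000 = -1.109924
Iteration 2:
  f(-1.109924) = -0.794960
  f'(-1.109924) = 7.475944
  x_2 = -1.109924 - (-0.794960)/7.475944 = -1.003588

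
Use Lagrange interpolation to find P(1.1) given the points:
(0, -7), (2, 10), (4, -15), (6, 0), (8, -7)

Lagrange interpolation formula:
P(x) = Σ yᵢ × Lᵢ(x)
where Lᵢ(x) = Π_{j≠i} (x - xⱼ)/(xᵢ - xⱼ)

L_0(1.1) = (1.1 - 2)/(0 - 2) × (1.1 - 4)/(0 - 4) × (1.1 - 6)/(0 - 6) × (1.1 - 8)/(0 - 8) = 0.229802
L_1(1.1) = (1.1 - 0)/(2 - 0) × (1.1 - 4)/(2 - 4) × (1.1 - 6)/(2 - 6) × (1.1 - 8)/(2 - 8) = 1.123478
L_2(1.1) = (1.1 - 0)/(4 - 0) × (1.1 - 2)/(4 - 2) × (1.1 - 6)/(4 - 6) × (1.1 - 8)/(4 - 8) = -0.522998
L_3(1.1) = (1.1 - 0)/(6 - 0) × (1.1 - 2)/(6 - 2) × (1.1 - 4)/(6 - 4) × (1.1 - 8)/(6 - 8) = 0.206353
L_4(1.1) = (1.1 - 0)/(8 - 0) × (1.1 - 2)/(8 - 2) × (1.1 - 4)/(8 - 4) × (1.1 - 6)/(8 - 6) = -0.036635

P(1.1) = (-7)×L_0(1.1) + 10×L_1(1.1) + (-15)×L_2(1.1) + 0×L_3(1.1) + (-7)×L_4(1.1)
P(1.1) = 17.727588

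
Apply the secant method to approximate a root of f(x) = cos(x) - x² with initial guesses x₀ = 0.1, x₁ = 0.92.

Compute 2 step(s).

f(x) = cos(x) - x²
x₀ = 0.1, x₁ = 0.92

Secant formula: x_{n+1} = x_n - f(x_n)(x_n - x_{n-1})/(f(x_n) - f(x_{n-1}))

Iteration 1:
  f(0.100000) = 0.985004
  f(0.920000) = -0.240580
  x_2 = 0.920000 - (-0.240580)×(0.920000 - 0.100000)/(-0.240580 - 0.985004)
       = 0.759036
Iteration 2:
  f(0.920000) = -0.240580
  f(0.759036) = 0.149365
  x_3 = 0.759036 - 0.149365×(0.759036 - 0.920000)/(0.149365 - (-0.240580))
       = 0.820692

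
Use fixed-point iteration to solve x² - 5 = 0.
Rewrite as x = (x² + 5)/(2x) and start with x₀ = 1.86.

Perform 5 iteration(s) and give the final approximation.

Equation: x² - 5 = 0
Fixed-point form: x = (x² + 5)/(2x)
x₀ = 1.86

x_1 = g(1.860000) = 2.274086
x_2 = g(2.274086) = 2.236386
x_3 = g(2.236386) = 2.236068
x_4 = g(2.236068) = 2.236068
x_5 = g(2.236068) = 2.236068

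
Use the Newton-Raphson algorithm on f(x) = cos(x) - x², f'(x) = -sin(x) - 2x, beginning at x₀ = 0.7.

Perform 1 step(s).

f(x) = cos(x) - x²
f'(x) = -sin(x) - 2x
x₀ = 0.7

Newton-Raphson formula: x_{n+1} = x_n - f(x_n)/f'(x_n)

Iteration 1:
  f(0.700000) = 0.274842
  f'(0.700000) = -2.044218
  x_1 = 0.700000 - 0.274842/(-2.044218) = 0.834449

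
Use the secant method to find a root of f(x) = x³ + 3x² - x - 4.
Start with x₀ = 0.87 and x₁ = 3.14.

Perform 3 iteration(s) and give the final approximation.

f(x) = x³ + 3x² - x - 4
x₀ = 0.87, x₁ = 3.14

Secant formula: x_{n+1} = x_n - f(x_n)(x_n - x_{n-1})/(f(x_n) - f(x_{n-1}))

Iteration 1:
  f(0.870000) = -1.940797
  f(3.140000) = 53.397944
  x_2 = 3.140000 - 53.397944×(3.140000 - 0.870000)/(53.397944 - (-1.940797))
       = 0.949612
Iteration 2:
  f(3.140000) = 53.397944
  f(0.949612) = -1.388001
  x_3 = 0.949612 - (-1.388001)×(0.949612 - 3.140000)/(-1.388001 - 53.397944)
       = 1.005105
Iteration 3:
  f(0.949612) = -1.388001
  f(1.005105) = -0.959003
  x_4 = 1.005105 - (-0.959003)×(1.005105 - 0.949612)/(-0.959003 - (-1.388001))
       = 1.129158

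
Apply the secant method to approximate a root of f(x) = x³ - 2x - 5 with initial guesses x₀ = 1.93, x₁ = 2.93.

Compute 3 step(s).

f(x) = x³ - 2x - 5
x₀ = 1.93, x₁ = 2.93

Secant formula: x_{n+1} = x_n - f(x_n)(x_n - x_{n-1})/(f(x_n) - f(x_{n-1}))

Iteration 1:
  f(1.930000) = -1.670943
  f(2.930000) = 14.293757
  x_2 = 2.930000 - 14.293757×(2.930000 - 1.930000)/(14.293757 - (-1.670943))
       = 2.034665
Iteration 2:
  f(2.930000) = 14.293757
  f(2.034665) = -0.646100
  x_3 = 2.034665 - (-0.646100)×(2.034665 - 2.930000)/(-0.646100 - 14.293757)
       = 2.073385
Iteration 3:
  f(2.034665) = -0.646100
  f(2.073385) = -0.233441
  x_4 = 2.073385 - (-0.233441)×(2.073385 - 2.034665)/(-0.233441 - (-0.646100))
       = 2.095289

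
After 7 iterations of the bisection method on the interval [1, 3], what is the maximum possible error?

Bisection error bound: |error| ≤ (b-a)/2^n
|error| ≤ (3 - 1)/2^7 = 2/2^7
|error| ≤ 0.0156250000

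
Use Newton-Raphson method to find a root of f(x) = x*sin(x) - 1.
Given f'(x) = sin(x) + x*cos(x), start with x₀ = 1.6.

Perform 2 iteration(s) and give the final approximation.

f(x) = x*sin(x) - 1
f'(x) = sin(x) + x*cos(x)
x₀ = 1.6

Newton-Raphson formula: x_{n+1} = x_n - f(x_n)/f'(x_n)

Iteration 1:
  f(1.600000) = 0.599318
  f'(1.600000) = 0.952854
  x_1 = 1.600000 - 0.599318/0.952854 = 0.971029
Iteration 2:
  f(0.971029) = -0.198448
  f'(0.971029) = 1.373565
  x_2 = 0.971029 - (-0.198448)/1.373565 = 1.115505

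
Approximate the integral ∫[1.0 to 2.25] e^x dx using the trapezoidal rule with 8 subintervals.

f(x) = e^x
a = 1.0, b = 2.25, n = 8
h = (b - a)/n = 0.156250

Trapezoidal rule: (h/2)[f(x₀) + 2f(x₁) + 2f(x₂) + ... + f(xₙ)]

x_0 = 1.0000, f(x_0) = 2.718282, coefficient = 1
x_1 = 1.1562, f(x_1) = 3.177993, coefficient = 2
x_2 = 1.3125, f(x_2) = 3.715451, coefficient = 2
x_3 = 1.4688, f(x_3) = 4.343802, coefficient = 2
x_4 = 1.6250, f(x_4) = 5.078419, coefficient = 2
x_5 = 1.7812, f(x_5) = 5.937273, coefficient = 2
x_6 = 1.9375, f(x_6) = 6.941376, coefficient = 2
x_7 = 2.0938, f(x_7) = 8.115291, coefficient = 2
x_8 = 2.2500, f(x_8) = 9.487736, coefficient = 1

I ≈ (0.156250/2) × 86.825227 = 6.783221
Exact value: 6.769454
Error: 0.013767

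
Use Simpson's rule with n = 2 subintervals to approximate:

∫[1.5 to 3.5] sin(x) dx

f(x) = sin(x)
a = 1.5, b = 3.5, n = 2
h = (b - a)/n = 1.000000

Simpson's rule: (h/3)[f(x₀) + 4f(x₁) + 2f(x₂) + ... + f(xₙ)]

x_0 = 1.5000, f(x_0) = 0.997495, coefficient = 1
x_1 = 2.5000, f(x_1) = 0.598472, coefficient = 4
x_2 = 3.5000, f(x_2) = -0.350783, coefficient = 1

I ≈ (1.000000/3) × 3.040600 = 1.013533
Exact value: 1.007194
Error: 0.006340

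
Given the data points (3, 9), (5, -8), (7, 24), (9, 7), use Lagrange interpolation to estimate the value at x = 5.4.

Lagrange interpolation formula:
P(x) = Σ yᵢ × Lᵢ(x)
where Lᵢ(x) = Π_{j≠i} (x - xⱼ)/(xᵢ - xⱼ)

L_0(5.4) = (5.4 - 5)/(3 - 5) × (5.4 - 7)/(3 - 7) × (5.4 - 9)/(3 - 9) = -0.048000
L_1(5.4) = (5.4 - 3)/(5 - 3) × (5.4 - 7)/(5 - 7) × (5.4 - 9)/(5 - 9) = 0.864000
L_2(5.4) = (5.4 - 3)/(7 - 3) × (5.4 - 5)/(7 - 5) × (5.4 - 9)/(7 - 9) = 0.216000
L_3(5.4) = (5.4 - 3)/(9 - 3) × (5.4 - 5)/(9 - 5) × (5.4 - 7)/(9 - 7) = -0.032000

P(5.4) = 9×L_0(5.4) + (-8)×L_1(5.4) + 24×L_2(5.4) + 7×L_3(5.4)
P(5.4) = -2.384000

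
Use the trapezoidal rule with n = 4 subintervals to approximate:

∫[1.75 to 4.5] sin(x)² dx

f(x) = sin(x)²
a = 1.75, b = 4.5, n = 4
h = (b - a)/n = 0.687500

Trapezoidal rule: (h/2)[f(x₀) + 2f(x₁) + 2f(x₂) + ... + f(xₙ)]

x_0 = 1.7500, f(x_0) = 0.968228, coefficient = 1
x_1 = 2.4375, f(x_1) = 0.419052, coefficient = 2
x_2 = 3.1250, f(x_2) = 0.000275, coefficient = 2
x_3 = 3.8125, f(x_3) = 0.386507, coefficient = 2
x_4 = 4.5000, f(x_4) = 0.955565, coefficient = 1

I ≈ (0.687500/2) × 3.535463 = 1.215315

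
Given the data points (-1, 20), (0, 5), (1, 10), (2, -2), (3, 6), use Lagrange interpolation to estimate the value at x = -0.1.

Lagrange interpolation formula:
P(x) = Σ yᵢ × Lᵢ(x)
where Lᵢ(x) = Π_{j≠i} (x - xⱼ)/(xᵢ - xⱼ)

L_0(-0.1) = (-0.1 - 0)/(-1 - 0) × (-0.1 - 1)/(-1 - 1) × (-0.1 - 2)/(-1 - 2) × (-0.1 - 3)/(-1 - 3) = 0.029838
L_1(-0.1) = (-0.1 - (-1))/(0 - (-1)) × (-0.1 - 1)/(0 - 1) × (-0.1 - 2)/(0 - 2) × (-0.1 - 3)/(0 - 3) = 1.074150
L_2(-0.1) = (-0.1 - (-1))/(1 - (-1)) × (-0.1 - 0)/(1 - 0) × (-0.1 - 2)/(1 - 2) × (-0.1 - 3)/(1 - 3) = -0.146475
L_3(-0.1) = (-0.1 - (-1))/(2 - (-1)) × (-0.1 - 0)/(2 - 0) × (-0.1 - 1)/(2 - 1) × (-0.1 - 3)/(2 - 3) = 0.051150
L_4(-0.1) = (-0.1 - (-1))/(3 - (-1)) × (-0.1 - 0)/(3 - 0) × (-0.1 - 1)/(3 - 1) × (-0.1 - 2)/(3 - 2) = -0.008663

P(-0.1) = 20×L_0(-0.1) + 5×L_1(-0.1) + 10×L_2(-0.1) + (-2)×L_3(-0.1) + 6×L_4(-0.1)
P(-0.1) = 4.348475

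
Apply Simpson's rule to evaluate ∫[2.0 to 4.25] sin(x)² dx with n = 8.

f(x) = sin(x)²
a = 2.0, b = 4.25, n = 8
h = (b - a)/n = 0.281250

Simpson's rule: (h/3)[f(x₀) + 4f(x₁) + 2f(x₂) + ... + f(xₙ)]

x_0 = 2.0000, f(x_0) = 0.826822, coefficient = 1
x_1 = 2.2812, f(x_1) = 0.574664, coefficient = 4
x_2 = 2.5625, f(x_2) = 0.299499, coefficient = 2
x_3 = 2.8438, f(x_3) = 0.086118, coefficient = 4
x_4 = 3.1250, f(x_4) = 0.000275, coefficient = 2
x_5 = 3.4062, f(x_5) = 0.068423, coefficient = 4
x_6 = 3.6875, f(x_6) = 0.269562, coefficient = 2
x_7 = 3.9688, f(x_7) = 0.541711, coefficient = 4
x_8 = 4.2500, f(x_8) = 0.801006, coefficient = 1

I ≈ (0.281250/3) × 7.850164 = 0.735953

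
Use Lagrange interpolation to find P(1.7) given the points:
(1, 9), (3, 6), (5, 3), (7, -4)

Lagrange interpolation formula:
P(x) = Σ yᵢ × Lᵢ(x)
where Lᵢ(x) = Π_{j≠i} (x - xⱼ)/(xᵢ - xⱼ)

L_0(1.7) = (1.7 - 3)/(1 - 3) × (1.7 - 5)/(1 - 5) × (1.7 - 7)/(1 - 7) = 0.473687
L_1(1.7) = (1.7 - 1)/(3 - 1) × (1.7 - 5)/(3 - 5) × (1.7 - 7)/(3 - 7) = 0.765187
L_2(1.7) = (1.7 - 1)/(5 - 1) × (1.7 - 3)/(5 - 3) × (1.7 - 7)/(5 - 7) = -0.301437
L_3(1.7) = (1.7 - 1)/(7 - 1) × (1.7 - 3)/(7 - 3) × (1.7 - 5)/(7 - 5) = 0.062562

P(1.7) = 9×L_0(1.7) + 6×L_1(1.7) + 3×L_2(1.7) + (-4)×L_3(1.7)
P(1.7) = 7.699750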